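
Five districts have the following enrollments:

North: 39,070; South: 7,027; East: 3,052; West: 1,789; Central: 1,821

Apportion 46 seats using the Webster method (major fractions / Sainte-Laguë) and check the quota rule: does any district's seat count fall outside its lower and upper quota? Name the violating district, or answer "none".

North

Standard quotas: North 34.065, South 6.127, East 2.661, West 1.560, Central 1.588.
Webster allocation: North 33, South 6, East 3, West 2, Central 2.
North has quota 34.065 (lower 34, upper 35) but receives 33 — outside the quota interval.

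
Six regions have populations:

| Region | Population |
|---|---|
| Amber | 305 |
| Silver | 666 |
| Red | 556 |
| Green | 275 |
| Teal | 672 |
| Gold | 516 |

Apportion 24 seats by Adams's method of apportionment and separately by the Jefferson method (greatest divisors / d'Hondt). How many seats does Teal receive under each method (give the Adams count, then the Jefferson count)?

5 and 6

Adams: Amber 3, Silver 5, Red 5, Green 2, Teal 5, Gold 4.
Jefferson: Amber 2, Silver 5, Red 5, Green 2, Teal 6, Gold 4.
Teal gets 5 under Adams and 6 under Jefferson.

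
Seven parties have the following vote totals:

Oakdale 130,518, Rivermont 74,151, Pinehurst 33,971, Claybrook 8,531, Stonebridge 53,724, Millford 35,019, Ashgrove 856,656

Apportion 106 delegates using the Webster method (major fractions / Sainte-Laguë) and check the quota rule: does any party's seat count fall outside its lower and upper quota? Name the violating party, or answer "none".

Standard quotas: Oakdale 11.601, Rivermont 6.591, Pinehurst 3.019, Claybrook 0.758, Stonebridge 4.775, Millford 3.113, Ashgrove 76.143.
Webster allocation: Oakdale 12, Rivermont 7, Pinehurst 3, Claybrook 1, Stonebridge 5, Millford 3, Ashgrove 75.
Ashgrove has quota 76.143 (lower 76, upper 77) but receives 75 — outside the quota interval.

Ashgrove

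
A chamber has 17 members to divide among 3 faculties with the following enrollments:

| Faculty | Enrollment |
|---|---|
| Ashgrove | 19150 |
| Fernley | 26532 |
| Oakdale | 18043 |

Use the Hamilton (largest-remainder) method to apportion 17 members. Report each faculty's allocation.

Total 63725; standard divisor 63725/17 ≈ 3748.529.
Standard quotas: Ashgrove 5.1087, Fernley 7.0780, Oakdale 4.8134.
Lower quotas: Ashgrove 5, Fernley 7, Oakdale 4 (sum 16, leaving 1 seat).
Remainders in descending order: Oakdale 0.8134, Ashgrove 0.1087, Fernley 0.0780.
The surplus seat goes to Oakdale.

Ashgrove=5, Fernley=7, Oakdale=5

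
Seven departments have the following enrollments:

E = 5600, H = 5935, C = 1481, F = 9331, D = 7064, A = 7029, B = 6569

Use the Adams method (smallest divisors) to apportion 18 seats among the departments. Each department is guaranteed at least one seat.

E=2; H=2; C=1; F=4; D=3; A=3; B=3

Standard divisor 43009/18 ≈ 2389.389; standard quotas: E 2.344, H 2.484, C 0.620, F 3.905, D 2.956, A 2.942, B 2.749.
Rounding up gives 3, 3, 1, 4, 3, 3, 3 = 20 seats, so the divisor must be adjusted.
With modified divisor 3000: modified quotas E 1.867, H 1.978, C 0.494, F 3.110, D 2.355, A 2.343, B 2.190.
Rounding up: E 2, H 2, C 1, F 4, D 3, A 3, B 3 (total 18).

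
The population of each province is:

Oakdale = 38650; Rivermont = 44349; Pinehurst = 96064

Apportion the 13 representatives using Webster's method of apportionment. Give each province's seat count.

Oakdale 3, Rivermont 3, Pinehurst 7

Standard divisor 179063/13 ≈ 13774.077; standard quotas: Oakdale 2.806, Rivermont 3.220, Pinehurst 6.974.
Rounding to the nearest integer gives Oakdale 3, Rivermont 3, Pinehurst 7 — total 13, matching the house size, so no adjustment is needed.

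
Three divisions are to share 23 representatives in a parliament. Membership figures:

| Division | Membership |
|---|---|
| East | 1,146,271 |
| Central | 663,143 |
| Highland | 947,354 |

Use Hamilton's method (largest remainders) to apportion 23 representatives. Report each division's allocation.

The standard divisor is 2756768/23 ≈ 119859.478.
Standard quotas: East 9.5635, Central 5.5327, Highland 7.9039.
Lower quotas: East 9, Central 5, Highland 7 (sum 21, leaving 2 seats).
Remainders in descending order: Highland 0.9039, East 0.5635, Central 0.5327.
The surplus seats go to Highland, East.

East 10; Central 5; Highland 8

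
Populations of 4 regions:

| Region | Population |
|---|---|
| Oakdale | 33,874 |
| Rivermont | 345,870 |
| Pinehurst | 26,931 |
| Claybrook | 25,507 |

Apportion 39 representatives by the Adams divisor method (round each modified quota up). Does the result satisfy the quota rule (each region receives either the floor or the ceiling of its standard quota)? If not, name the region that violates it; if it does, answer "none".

Standard quotas: Oakdale 3.057, Rivermont 31.211, Pinehurst 2.430, Claybrook 2.302.
Adams allocation: Oakdale 3, Rivermont 30, Pinehurst 3, Claybrook 3.
Rivermont has quota 31.211 (lower 31, upper 32) but receives 30 — outside the quota interval.

Rivermont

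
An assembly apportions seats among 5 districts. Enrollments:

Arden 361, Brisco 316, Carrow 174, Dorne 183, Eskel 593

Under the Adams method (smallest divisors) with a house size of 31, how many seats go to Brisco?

Standard divisor 1627/31 ≈ 52.484; standard quotas: Arden 6.878, Brisco 6.021, Carrow 3.315, Dorne 3.487, Eskel 11.299.
Rounding up gives 7, 7, 4, 4, 12 = 34 seats, so the divisor must be adjusted.
With modified divisor 59: modified quotas Arden 6.119, Brisco 5.356, Carrow 2.949, Dorne 3.102, Eskel 10.051.
Rounding up: Arden 7, Brisco 6, Carrow 3, Dorne 4, Eskel 11 (total 31).
Brisco receives 6.

6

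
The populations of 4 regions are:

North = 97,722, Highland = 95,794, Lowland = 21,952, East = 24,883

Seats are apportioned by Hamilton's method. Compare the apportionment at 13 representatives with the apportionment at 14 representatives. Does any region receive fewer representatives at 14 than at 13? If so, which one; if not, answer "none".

East

At 13 seats: North 5, Highland 5, Lowland 1, East 2.
At 14 seats: North 6, Highland 6, Lowland 1, East 1.
East drops from 2 to 1.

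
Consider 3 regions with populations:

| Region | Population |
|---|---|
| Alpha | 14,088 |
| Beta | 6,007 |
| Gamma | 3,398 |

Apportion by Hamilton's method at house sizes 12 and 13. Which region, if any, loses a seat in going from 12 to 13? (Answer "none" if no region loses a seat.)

At 12 seats: Alpha 7, Beta 3, Gamma 2.
At 13 seats: Alpha 8, Beta 3, Gamma 2.
No region's allocation decreased.

none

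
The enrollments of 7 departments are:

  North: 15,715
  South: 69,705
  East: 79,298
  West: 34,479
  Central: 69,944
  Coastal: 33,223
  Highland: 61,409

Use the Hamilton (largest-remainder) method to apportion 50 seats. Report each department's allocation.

Total 363773; standard divisor 363773/50 ≈ 7275.46.
Standard quotas: North 2.1600, South 9.5808, East 10.8994, West 4.7391, Central 9.6137, Coastal 4.5664, Highland 8.4406.
Lower quotas: North 2, South 9, East 10, West 4, Central 9, Coastal 4, Highland 8 (sum 46, leaving 4 seats).
Remainders in descending order: East 0.8994, West 0.7391, Central 0.6137, South 0.5808, Coastal 0.5664, Highland 0.4406, North 0.1600.
Largest remainders: East, West, Central, South receive the extra seats.

North 2; South 10; East 11; West 5; Central 10; Coastal 4; Highland 8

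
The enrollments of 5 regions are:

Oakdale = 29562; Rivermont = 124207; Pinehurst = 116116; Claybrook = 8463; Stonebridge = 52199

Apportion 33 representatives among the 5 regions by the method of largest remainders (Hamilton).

Oakdale=3, Rivermont=12, Pinehurst=12, Claybrook=1, Stonebridge=5

Total 330547; standard divisor 330547/33 ≈ 10016.576.
Standard quotas: Oakdale 2.9513, Rivermont 12.4001, Pinehurst 11.5924, Claybrook 0.8449, Stonebridge 5.2113.
Lower quotas: Oakdale 2, Rivermont 12, Pinehurst 11, Claybrook 0, Stonebridge 5 (sum 30, leaving 3 seats).
Remainders in descending order: Oakdale 0.9513, Claybrook 0.8449, Pinehurst 0.5924, Rivermont 0.4001, Stonebridge 0.2113.
The surplus seats go to Oakdale, Claybrook, Pinehurst.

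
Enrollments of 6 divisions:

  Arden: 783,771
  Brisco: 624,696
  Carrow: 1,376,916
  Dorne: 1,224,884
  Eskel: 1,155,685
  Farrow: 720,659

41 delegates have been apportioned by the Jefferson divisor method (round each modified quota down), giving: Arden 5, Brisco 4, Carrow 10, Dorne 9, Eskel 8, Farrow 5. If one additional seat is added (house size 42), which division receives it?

Arden

Priority for the next seat is population ÷ (current seats + 1).
Priorities: Arden 130628.500, Brisco 124939.200, Carrow 125174.182, Dorne 122488.400, Eskel 128409.444, Farrow 120109.833.
Highest priority: Arden.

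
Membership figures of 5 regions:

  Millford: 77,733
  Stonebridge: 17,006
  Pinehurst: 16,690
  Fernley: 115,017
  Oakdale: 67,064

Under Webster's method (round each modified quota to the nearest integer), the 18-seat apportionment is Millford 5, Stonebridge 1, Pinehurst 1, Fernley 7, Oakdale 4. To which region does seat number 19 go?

Priority for the next seat is population ÷ (current seats + 0.5).
Priorities: Millford 14133.273, Stonebridge 11337.333, Pinehurst 11126.667, Fernley 15335.600, Oakdale 14903.111.
Highest priority: Fernley.

Fernley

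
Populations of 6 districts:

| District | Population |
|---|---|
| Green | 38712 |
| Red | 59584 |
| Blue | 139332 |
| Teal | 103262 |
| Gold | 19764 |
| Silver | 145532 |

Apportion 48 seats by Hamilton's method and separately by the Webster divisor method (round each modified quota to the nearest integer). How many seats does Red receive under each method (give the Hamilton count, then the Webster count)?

Hamilton: Green 4, Red 5, Blue 13, Teal 10, Gold 2, Silver 14.
Webster: Green 4, Red 6, Blue 13, Teal 10, Gold 2, Silver 13.
Red gets 5 under Hamilton and 6 under Webster.

5 and 6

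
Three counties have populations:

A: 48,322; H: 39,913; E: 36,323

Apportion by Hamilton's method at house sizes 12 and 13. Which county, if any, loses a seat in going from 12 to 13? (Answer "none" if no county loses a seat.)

At 12 seats: A 5, H 4, E 3.
At 13 seats: A 5, H 4, E 4.
No county's allocation decreased.

none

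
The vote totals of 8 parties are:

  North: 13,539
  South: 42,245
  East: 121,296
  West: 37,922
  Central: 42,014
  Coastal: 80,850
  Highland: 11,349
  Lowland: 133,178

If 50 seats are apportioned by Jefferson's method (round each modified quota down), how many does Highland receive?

1

Standard divisor 482393/50 ≈ 9647.86; standard quotas: North 1.403, South 4.379, East 12.572, West 3.931, Central 4.355, Coastal 8.380, Highland 1.176, Lowland 13.804.
Rounding down gives 1, 4, 12, 3, 4, 8, 1, 13 = 46 seats, so the divisor must be adjusted.
With modified divisor 8900: modified quotas North 1.521, South 4.747, East 13.629, West 4.261, Central 4.721, Coastal 9.084, Highland 1.275, Lowland 14.964.
Rounding down: North 1, South 4, East 13, West 4, Central 4, Coastal 9, Highland 1, Lowland 14 (total 50).
Highland receives 1.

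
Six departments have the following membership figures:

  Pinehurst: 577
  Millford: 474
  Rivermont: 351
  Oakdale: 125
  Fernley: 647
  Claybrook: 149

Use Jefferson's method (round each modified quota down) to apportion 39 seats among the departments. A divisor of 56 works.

Pinehurst 10; Millford 8; Rivermont 6; Oakdale 2; Fernley 11; Claybrook 2

With modified divisor 56: modified quotas Pinehurst 10.304, Millford 8.464, Rivermont 6.268, Oakdale 2.232, Fernley 11.554, Claybrook 2.661.
Rounding down: Pinehurst 10, Millford 8, Rivermont 6, Oakdale 2, Fernley 11, Claybrook 2 (total 39).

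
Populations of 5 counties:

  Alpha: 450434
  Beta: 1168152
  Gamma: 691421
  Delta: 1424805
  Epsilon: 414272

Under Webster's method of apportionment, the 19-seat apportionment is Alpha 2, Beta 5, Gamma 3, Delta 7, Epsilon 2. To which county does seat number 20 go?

Priority for the next seat is population ÷ (current seats + 0.5).
Priorities: Alpha 180173.600, Beta 212391.273, Gamma 197548.857, Delta 189974.000, Epsilon 165708.800.
Highest priority: Beta.

Beta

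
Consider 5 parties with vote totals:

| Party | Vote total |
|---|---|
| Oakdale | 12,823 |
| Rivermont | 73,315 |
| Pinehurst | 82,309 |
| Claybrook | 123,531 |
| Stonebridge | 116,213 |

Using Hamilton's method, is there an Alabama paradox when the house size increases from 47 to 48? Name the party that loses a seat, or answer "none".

At 47 seats: Oakdale 2, Rivermont 8, Pinehurst 10, Claybrook 14, Stonebridge 13.
At 48 seats: Oakdale 1, Rivermont 9, Pinehurst 10, Claybrook 14, Stonebridge 14.
Oakdale drops from 2 to 1.

Oakdale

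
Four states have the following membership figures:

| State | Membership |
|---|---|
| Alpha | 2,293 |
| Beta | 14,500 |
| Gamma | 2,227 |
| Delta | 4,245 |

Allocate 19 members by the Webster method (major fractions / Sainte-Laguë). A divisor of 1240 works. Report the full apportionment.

Alpha 2; Beta 12; Gamma 2; Delta 3

With modified divisor 1240: modified quotas Alpha 1.849, Beta 11.694, Gamma 1.796, Delta 3.423.
Rounding to the nearest integer: Alpha 2, Beta 12, Gamma 2, Delta 3 (total 19).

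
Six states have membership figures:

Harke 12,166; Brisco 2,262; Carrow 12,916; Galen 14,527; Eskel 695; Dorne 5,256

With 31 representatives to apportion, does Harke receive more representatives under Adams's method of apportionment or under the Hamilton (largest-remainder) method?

Adams: Harke 7, Brisco 2, Carrow 8, Galen 9, Eskel 1, Dorne 4.
Hamilton: Harke 8, Brisco 2, Carrow 8, Galen 9, Eskel 1, Dorne 3.
Harke gets 7 under Adams and 8 under Hamilton.

Hamilton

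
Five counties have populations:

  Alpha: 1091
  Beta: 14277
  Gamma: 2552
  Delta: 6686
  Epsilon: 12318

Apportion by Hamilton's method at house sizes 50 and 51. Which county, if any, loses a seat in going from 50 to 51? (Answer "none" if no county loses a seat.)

At 50 seats: Alpha 2, Beta 19, Gamma 3, Delta 9, Epsilon 17.
At 51 seats: Alpha 1, Beta 20, Gamma 4, Delta 9, Epsilon 17.
Alpha drops from 2 to 1.

Alpha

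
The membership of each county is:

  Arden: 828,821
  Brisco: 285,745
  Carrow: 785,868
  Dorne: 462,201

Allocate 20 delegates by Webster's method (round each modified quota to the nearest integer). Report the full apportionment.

Arden=7; Brisco=2; Carrow=7; Dorne=4

Standard divisor 2362635/20 ≈ 118131.75; standard quotas: Arden 7.016, Brisco 2.419, Carrow 6.652, Dorne 3.913.
Rounding to the nearest integer gives Arden 7, Brisco 2, Carrow 7, Dorne 4 — total 20, matching the house size, so no adjustment is needed.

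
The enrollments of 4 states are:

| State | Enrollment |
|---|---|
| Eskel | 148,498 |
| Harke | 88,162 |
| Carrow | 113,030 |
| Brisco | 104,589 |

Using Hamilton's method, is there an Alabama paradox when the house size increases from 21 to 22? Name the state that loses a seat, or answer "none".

none

At 21 seats: Eskel 7, Harke 4, Carrow 5, Brisco 5.
At 22 seats: Eskel 7, Harke 4, Carrow 6, Brisco 5.
No state's allocation decreased.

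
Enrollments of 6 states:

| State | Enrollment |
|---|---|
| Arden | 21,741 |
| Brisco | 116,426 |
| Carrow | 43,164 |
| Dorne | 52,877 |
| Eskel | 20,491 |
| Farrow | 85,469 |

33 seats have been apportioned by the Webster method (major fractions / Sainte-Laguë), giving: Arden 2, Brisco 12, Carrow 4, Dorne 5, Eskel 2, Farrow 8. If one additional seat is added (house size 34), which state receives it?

Priority for the next seat is population ÷ (current seats + 0.5).
Priorities: Arden 8696.400, Brisco 9314.080, Carrow 9592.000, Dorne 9614.000, Eskel 8196.400, Farrow 10055.176.
Highest priority: Farrow.

Farrow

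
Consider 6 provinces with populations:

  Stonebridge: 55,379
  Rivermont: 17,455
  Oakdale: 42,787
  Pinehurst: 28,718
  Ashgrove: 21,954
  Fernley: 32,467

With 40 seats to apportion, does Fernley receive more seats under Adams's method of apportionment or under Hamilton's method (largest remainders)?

Hamilton

Adams: Stonebridge 11, Rivermont 4, Oakdale 8, Pinehurst 6, Ashgrove 5, Fernley 6.
Hamilton: Stonebridge 11, Rivermont 3, Oakdale 9, Pinehurst 6, Ashgrove 4, Fernley 7.
Fernley gets 6 under Adams and 7 under Hamilton.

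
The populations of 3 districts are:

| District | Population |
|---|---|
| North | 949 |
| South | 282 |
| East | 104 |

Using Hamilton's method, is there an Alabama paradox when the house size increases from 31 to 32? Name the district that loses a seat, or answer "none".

none

At 31 seats: North 22, South 7, East 2.
At 32 seats: North 23, South 7, East 2.
No district's allocation decreased.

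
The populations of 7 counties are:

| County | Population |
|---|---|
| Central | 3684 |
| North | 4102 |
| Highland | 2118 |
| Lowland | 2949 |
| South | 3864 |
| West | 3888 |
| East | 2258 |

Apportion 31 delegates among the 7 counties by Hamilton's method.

The standard divisor is 22863/31 ≈ 737.516.
Standard quotas: Central 4.995, North 5.562, Highland 2.872, Lowland 3.999, South 5.239, West 5.272, East 3.062.
Lower quotas: Central 4, North 5, Highland 2, Lowland 3, South 5, West 5, East 3 (sum 27, leaving 4 seats).
Remainders in descending order: Lowland 0.999, Central 0.995, Highland 0.872, North 0.562, West 0.272, South 0.239, East 0.062.
The surplus seats go to Lowland, Central, Highland, North.

Central 5, North 6, Highland 3, Lowland 4, South 5, West 5, East 3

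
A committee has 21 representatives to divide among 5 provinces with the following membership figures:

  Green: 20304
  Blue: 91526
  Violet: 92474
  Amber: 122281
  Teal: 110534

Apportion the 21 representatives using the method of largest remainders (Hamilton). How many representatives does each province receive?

Standard divisor: 437119 ÷ 21 ≈ 20815.19.
Standard quotas: Green 0.9754, Blue 4.3971, Violet 4.4426, Amber 5.8746, Teal 5.3103.
Lower quotas: Green 0, Blue 4, Violet 4, Amber 5, Teal 5 (sum 18, leaving 3 seats).
Remainders in descending order: Green 0.9754, Amber 0.8746, Violet 0.4426, Blue 0.3971, Teal 0.3103.
Largest remainders: Green, Amber, Violet receive the extra seats.

Green: 1, Blue: 4, Violet: 5, Amber: 6, Teal: 5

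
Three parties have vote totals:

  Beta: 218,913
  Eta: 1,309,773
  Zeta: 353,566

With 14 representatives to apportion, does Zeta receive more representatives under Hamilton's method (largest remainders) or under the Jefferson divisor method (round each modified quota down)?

Hamilton: Beta 1, Eta 10, Zeta 3.
Jefferson: Beta 1, Eta 11, Zeta 2.
Zeta gets 3 under Hamilton and 2 under Jefferson.

Hamilton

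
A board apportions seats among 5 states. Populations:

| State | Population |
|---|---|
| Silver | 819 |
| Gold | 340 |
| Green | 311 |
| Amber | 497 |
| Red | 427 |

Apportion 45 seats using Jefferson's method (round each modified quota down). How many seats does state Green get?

Standard divisor 2394/45 ≈ 53.2; standard quotas: Silver 15.395, Gold 6.391, Green 5.846, Amber 9.342, Red 8.026.
Rounding down gives 15, 6, 5, 9, 8 = 43 seats, so the divisor must be adjusted.
With modified divisor 50: modified quotas Silver 16.380, Gold 6.800, Green 6.220, Amber 9.940, Red 8.540.
Rounding down: Silver 16, Gold 6, Green 6, Amber 9, Red 8 (total 45).
Green receives 6.

6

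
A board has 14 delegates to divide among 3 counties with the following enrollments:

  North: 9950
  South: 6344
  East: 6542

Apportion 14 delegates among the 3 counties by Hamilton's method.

North: 6, South: 4, East: 4

Total 22836; standard divisor 22836/14 ≈ 1631.143.
Standard quotas: North 6.1000, South 3.8893, East 4.0107.
Lower quotas: North 6, South 3, East 4 (sum 13, leaving 1 seat).
Remainders in descending order: South 0.8893, North 0.1000, East 0.0107.
Largest remainder: South receives the extra seat.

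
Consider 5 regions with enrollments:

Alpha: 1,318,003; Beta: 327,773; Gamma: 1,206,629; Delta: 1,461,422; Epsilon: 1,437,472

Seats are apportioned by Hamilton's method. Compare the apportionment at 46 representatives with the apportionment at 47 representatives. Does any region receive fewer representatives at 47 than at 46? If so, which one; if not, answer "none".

Beta

At 46 seats: Alpha 10, Beta 3, Gamma 10, Delta 12, Epsilon 11.
At 47 seats: Alpha 11, Beta 2, Gamma 10, Delta 12, Epsilon 12.
Beta drops from 3 to 2.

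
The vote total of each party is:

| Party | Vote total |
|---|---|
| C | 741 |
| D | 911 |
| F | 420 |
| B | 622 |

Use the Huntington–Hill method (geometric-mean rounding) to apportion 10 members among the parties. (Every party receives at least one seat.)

With divisor 280: modified quotas C 2.646, D 3.254, F 1.500, B 2.221.
Geometric-mean thresholds: C √(2·3)=2.449, D √(3·4)=3.464, F √(1·2)=1.414, B √(2·3)=2.449.
Each quota rounded against its threshold gives C 3, D 3, F 2, B 2 (total 10).

C: 3; D: 3; F: 2; B: 2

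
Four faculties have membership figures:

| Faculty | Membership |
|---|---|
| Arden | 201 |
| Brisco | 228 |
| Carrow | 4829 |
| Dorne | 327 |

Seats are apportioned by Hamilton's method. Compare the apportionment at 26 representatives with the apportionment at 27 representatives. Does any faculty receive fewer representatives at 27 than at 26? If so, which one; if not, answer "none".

At 26 seats: Arden 1, Brisco 1, Carrow 22, Dorne 2.
At 27 seats: Arden 1, Brisco 1, Carrow 23, Dorne 2.
No faculty's allocation decreased.

none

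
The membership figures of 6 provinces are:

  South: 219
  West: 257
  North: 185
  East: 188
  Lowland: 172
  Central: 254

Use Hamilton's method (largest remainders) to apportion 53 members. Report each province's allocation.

Standard divisor: 1275 ÷ 53 ≈ 24.057.
Standard quotas: South 9.104, West 10.683, North 7.690, East 7.815, Lowland 7.150, Central 10.558.
Lower quotas: South 9, West 10, North 7, East 7, Lowland 7, Central 10 (sum 50, leaving 3 seats).
Remainders in descending order: East 0.815, North 0.690, West 0.683, Central 0.558, Lowland 0.150, South 0.104.
The surplus seats go to East, North, West.

South 9; West 11; North 8; East 8; Lowland 7; Central 10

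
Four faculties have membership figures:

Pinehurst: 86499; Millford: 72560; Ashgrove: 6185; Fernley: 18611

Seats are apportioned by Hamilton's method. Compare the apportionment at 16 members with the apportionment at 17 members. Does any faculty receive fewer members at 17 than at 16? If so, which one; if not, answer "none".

Ashgrove

At 16 seats: Pinehurst 7, Millford 6, Ashgrove 1, Fernley 2.
At 17 seats: Pinehurst 8, Millford 7, Ashgrove 0, Fernley 2.
Ashgrove drops from 1 to 0.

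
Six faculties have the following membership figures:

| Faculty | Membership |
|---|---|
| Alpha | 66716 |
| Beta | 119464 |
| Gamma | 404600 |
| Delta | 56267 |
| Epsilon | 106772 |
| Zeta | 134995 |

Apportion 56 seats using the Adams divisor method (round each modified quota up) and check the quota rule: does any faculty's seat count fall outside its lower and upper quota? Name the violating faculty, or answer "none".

Standard quotas: Alpha 4.203, Beta 7.527, Gamma 25.492, Delta 3.545, Epsilon 6.727, Zeta 8.505.
Adams allocation: Alpha 4, Beta 8, Gamma 24, Delta 4, Epsilon 7, Zeta 9.
Gamma has quota 25.492 (lower 25, upper 26) but receives 24 — outside the quota interval.

Gamma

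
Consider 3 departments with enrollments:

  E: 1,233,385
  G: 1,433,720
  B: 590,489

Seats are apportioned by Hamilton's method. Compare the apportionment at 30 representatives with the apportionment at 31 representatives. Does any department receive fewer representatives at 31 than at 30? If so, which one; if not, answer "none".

At 30 seats: E 11, G 13, B 6.
At 31 seats: E 12, G 14, B 5.
B drops from 6 to 5.

B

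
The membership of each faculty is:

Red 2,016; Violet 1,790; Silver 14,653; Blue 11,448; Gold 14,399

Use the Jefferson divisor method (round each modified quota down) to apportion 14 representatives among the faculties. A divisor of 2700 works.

With modified divisor 2700: modified quotas Red 0.747, Violet 0.663, Silver 5.427, Blue 4.240, Gold 5.333.
Rounding down: Red 0, Violet 0, Silver 5, Blue 4, Gold 5 (total 14).

Red 0, Violet 0, Silver 5, Blue 4, Gold 5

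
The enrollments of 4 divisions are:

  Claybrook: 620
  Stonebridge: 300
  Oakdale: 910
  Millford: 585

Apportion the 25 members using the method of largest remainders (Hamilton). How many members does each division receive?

Claybrook 6, Stonebridge 3, Oakdale 10, Millford 6

Standard divisor: 2415 ÷ 25 ≈ 96.6.
Standard quotas: Claybrook 6.418, Stonebridge 3.106, Oakdale 9.420, Millford 6.056.
Lower quotas: Claybrook 6, Stonebridge 3, Oakdale 9, Millford 6 (sum 24, leaving 1 seat).
Remainders in descending order: Oakdale 0.420, Claybrook 0.418, Stonebridge 0.106, Millford 0.056.
The surplus seat goes to Oakdale.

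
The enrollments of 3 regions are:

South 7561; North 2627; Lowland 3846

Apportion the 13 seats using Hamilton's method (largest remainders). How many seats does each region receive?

Standard divisor: 14034 ÷ 13 ≈ 1079.538.
Standard quotas: South 7.0039, North 2.4334, Lowland 3.5626.
Lower quotas: South 7, North 2, Lowland 3 (sum 12, leaving 1 seat).
Remainders in descending order: Lowland 0.5626, North 0.4334, South 0.0039.
The surplus seat goes to Lowland.

South 7, North 2, Lowland 4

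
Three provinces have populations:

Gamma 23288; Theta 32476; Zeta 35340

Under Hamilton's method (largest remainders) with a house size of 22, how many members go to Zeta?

Standard divisor: 91104 ÷ 22 ≈ 4141.091.
Standard quotas: Gamma 5.6236, Theta 7.8424, Zeta 8.5340.
Lower quotas: Gamma 5, Theta 7, Zeta 8 (sum 20, leaving 2 seats).
Remainders in descending order: Theta 0.8424, Gamma 0.6236, Zeta 0.5340.
Largest remainders: Theta, Gamma receive the extra seats.
Zeta receives 8.

8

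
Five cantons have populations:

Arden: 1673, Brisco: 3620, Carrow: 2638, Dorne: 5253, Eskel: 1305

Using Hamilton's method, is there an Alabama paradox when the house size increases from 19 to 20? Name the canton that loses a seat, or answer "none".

none

At 19 seats: Arden 2, Brisco 5, Carrow 3, Dorne 7, Eskel 2.
At 20 seats: Arden 2, Brisco 5, Carrow 4, Dorne 7, Eskel 2.
No canton's allocation decreased.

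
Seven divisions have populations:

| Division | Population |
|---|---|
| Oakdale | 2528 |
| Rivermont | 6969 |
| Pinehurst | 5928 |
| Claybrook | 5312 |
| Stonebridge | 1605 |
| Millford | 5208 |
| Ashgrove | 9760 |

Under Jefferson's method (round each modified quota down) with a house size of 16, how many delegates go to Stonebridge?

0

Standard divisor 37310/16 ≈ 2331.875; standard quotas: Oakdale 1.084, Rivermont 2.989, Pinehurst 2.542, Claybrook 2.278, Stonebridge 0.688, Millford 2.233, Ashgrove 4.185.
Rounding down gives 1, 2, 2, 2, 0, 2, 4 = 13 seats, so the divisor must be adjusted.
With modified divisor 1900: modified quotas Oakdale 1.331, Rivermont 3.668, Pinehurst 3.120, Claybrook 2.796, Stonebridge 0.845, Millford 2.741, Ashgrove 5.137.
Rounding down: Oakdale 1, Rivermont 3, Pinehurst 3, Claybrook 2, Stonebridge 0, Millford 2, Ashgrove 5 (total 16).
Stonebridge receives 0.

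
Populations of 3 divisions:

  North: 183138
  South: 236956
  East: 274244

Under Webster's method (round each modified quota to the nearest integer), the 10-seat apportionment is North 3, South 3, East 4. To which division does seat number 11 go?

South

Priority for the next seat is population ÷ (current seats + 0.5).
Priorities: North 52325.143, South 67701.714, East 60943.111.
Highest priority: South.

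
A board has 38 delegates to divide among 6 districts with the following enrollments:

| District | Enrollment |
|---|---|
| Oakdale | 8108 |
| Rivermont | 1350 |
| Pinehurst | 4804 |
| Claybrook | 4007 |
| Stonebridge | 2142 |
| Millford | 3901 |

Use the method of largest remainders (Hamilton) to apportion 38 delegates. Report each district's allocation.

Oakdale 13, Rivermont 2, Pinehurst 8, Claybrook 6, Stonebridge 3, Millford 6

Standard divisor: 24312 ÷ 38 ≈ 639.789.
Standard quotas: Oakdale 12.6729, Rivermont 2.1101, Pinehurst 7.5087, Claybrook 6.2630, Stonebridge 3.3480, Millford 6.0973.
Lower quotas: Oakdale 12, Rivermont 2, Pinehurst 7, Claybrook 6, Stonebridge 3, Millford 6 (sum 36, leaving 2 seats).
Remainders in descending order: Oakdale 0.6729, Pinehurst 0.5087, Stonebridge 0.3480, Claybrook 0.2630, Rivermont 0.1101, Millford 0.0973.
Largest remainders: Oakdale, Pinehurst receive the extra seats.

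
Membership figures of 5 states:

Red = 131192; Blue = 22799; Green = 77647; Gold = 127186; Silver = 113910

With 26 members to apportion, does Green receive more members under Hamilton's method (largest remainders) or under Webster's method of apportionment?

Hamilton

Hamilton: Red 7, Blue 1, Green 5, Gold 7, Silver 6.
Webster: Red 7, Blue 1, Green 4, Gold 7, Silver 7.
Green gets 5 under Hamilton and 4 under Webster.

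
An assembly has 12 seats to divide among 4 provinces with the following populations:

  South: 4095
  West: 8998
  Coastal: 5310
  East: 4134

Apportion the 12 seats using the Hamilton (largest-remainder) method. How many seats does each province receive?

Total 22537; standard divisor 22537/12 ≈ 1878.083.
Standard quotas: South 2.1804, West 4.7911, Coastal 2.8274, East 2.2012.
Lower quotas: South 2, West 4, Coastal 2, East 2 (sum 10, leaving 2 seats).
Remainders in descending order: Coastal 0.8274, West 0.7911, East 0.2012, South 0.1804.
Largest remainders: Coastal, West receive the extra seats.

South 2, West 5, Coastal 3, East 2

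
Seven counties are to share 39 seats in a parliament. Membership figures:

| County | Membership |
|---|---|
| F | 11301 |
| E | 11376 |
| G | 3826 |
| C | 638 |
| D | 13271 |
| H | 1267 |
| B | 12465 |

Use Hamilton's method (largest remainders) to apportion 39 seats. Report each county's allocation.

Total 54144; standard divisor 54144/39 ≈ 1388.308.
Standard quotas: F 8.1401, E 8.1941, G 2.7559, C 0.4596, D 9.5591, H 0.9126, B 8.9786.
Lower quotas: F 8, E 8, G 2, C 0, D 9, H 0, B 8 (sum 35, leaving 4 seats).
Remainders in descending order: B 0.9786, H 0.9126, G 0.7559, D 0.5591, C 0.4596, E 0.1941, F 0.1401.
The surplus seats go to B, H, G, D.

F: 8; E: 8; G: 3; C: 0; D: 10; H: 1; B: 9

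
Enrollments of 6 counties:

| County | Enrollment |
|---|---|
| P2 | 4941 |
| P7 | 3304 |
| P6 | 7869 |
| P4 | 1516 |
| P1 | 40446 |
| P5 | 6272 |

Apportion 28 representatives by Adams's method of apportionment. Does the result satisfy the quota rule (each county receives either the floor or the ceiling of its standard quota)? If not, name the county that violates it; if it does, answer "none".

Standard quotas: P2 2.150, P7 1.438, P6 3.424, P4 0.660, P1 17.599, P5 2.729.
Adams allocation: P2 2, P7 2, P6 4, P4 1, P1 16, P5 3.
P1 has quota 17.599 (lower 17, upper 18) but receives 16 — outside the quota interval.

P1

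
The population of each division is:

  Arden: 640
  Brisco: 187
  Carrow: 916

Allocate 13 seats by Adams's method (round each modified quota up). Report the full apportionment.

Arden 5, Brisco 2, Carrow 6

Standard divisor 1743/13 ≈ 134.077; standard quotas: Arden 4.773, Brisco 1.395, Carrow 6.832.
Rounding up gives 5, 2, 7 = 14 seats, so the divisor must be adjusted.
With modified divisor 156: modified quotas Arden 4.103, Brisco 1.199, Carrow 5.872.
Rounding up: Arden 5, Brisco 2, Carrow 6 (total 13).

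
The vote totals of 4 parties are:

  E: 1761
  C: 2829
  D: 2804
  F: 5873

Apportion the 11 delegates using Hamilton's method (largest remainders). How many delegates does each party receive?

The standard divisor is 13267/11 ≈ 1206.091.
Standard quotas: E 1.4601, C 2.3456, D 2.3249, F 4.8695.
Lower quotas: E 1, C 2, D 2, F 4 (sum 9, leaving 2 seats).
Remainders in descending order: F 0.8695, E 0.4601, C 0.3456, D 0.3249.
The surplus seats go to F, E.

E 2, C 2, D 2, F 5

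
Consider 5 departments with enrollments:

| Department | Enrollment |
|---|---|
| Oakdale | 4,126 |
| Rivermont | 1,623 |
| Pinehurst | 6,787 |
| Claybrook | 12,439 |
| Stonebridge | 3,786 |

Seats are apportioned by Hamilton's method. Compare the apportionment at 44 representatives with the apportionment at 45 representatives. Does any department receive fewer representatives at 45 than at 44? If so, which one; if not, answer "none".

none

At 44 seats: Oakdale 6, Rivermont 3, Pinehurst 10, Claybrook 19, Stonebridge 6.
At 45 seats: Oakdale 6, Rivermont 3, Pinehurst 11, Claybrook 19, Stonebridge 6.
No department's allocation decreased.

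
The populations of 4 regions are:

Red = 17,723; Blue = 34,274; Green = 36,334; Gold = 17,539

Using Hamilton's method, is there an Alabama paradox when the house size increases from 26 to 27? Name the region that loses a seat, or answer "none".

none

At 26 seats: Red 4, Blue 9, Green 9, Gold 4.
At 27 seats: Red 5, Blue 9, Green 9, Gold 4.
No region's allocation decreased.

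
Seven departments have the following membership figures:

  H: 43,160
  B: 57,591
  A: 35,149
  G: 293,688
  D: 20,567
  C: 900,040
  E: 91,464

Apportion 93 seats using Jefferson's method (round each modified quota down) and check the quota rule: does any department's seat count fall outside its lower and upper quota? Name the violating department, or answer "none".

C

Standard quotas: H 2.784, B 3.715, A 2.267, G 18.946, D 1.327, C 58.061, E 5.900.
Jefferson allocation: H 2, B 3, A 2, G 19, D 1, C 60, E 6.
C has quota 58.061 (lower 58, upper 59) but receives 60 — outside the quota interval.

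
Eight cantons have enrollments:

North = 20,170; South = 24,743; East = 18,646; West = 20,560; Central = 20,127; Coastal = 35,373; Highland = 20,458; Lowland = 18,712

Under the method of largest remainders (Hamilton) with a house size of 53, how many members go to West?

6

Total 178789; standard divisor 178789/53 ≈ 3373.377.
Standard quotas: North 5.9792, South 7.3348, East 5.5274, West 6.0948, Central 5.9664, Coastal 10.4859, Highland 6.0645, Lowland 5.5470.
Lower quotas: North 5, South 7, East 5, West 6, Central 5, Coastal 10, Highland 6, Lowland 5 (sum 49, leaving 4 seats).
Remainders in descending order: North 0.9792, Central 0.9664, Lowland 0.5470, East 0.5274, Coastal 0.4859, South 0.3348, West 0.0948, Highland 0.0645.
The surplus seats go to North, Central, Lowland, East.
West receives 6.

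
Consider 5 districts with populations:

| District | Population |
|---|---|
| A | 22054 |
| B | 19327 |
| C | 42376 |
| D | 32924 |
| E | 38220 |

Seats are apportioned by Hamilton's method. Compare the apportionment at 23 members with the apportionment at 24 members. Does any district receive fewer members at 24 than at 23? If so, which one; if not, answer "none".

none

At 23 seats: A 3, B 3, C 6, D 5, E 6.
At 24 seats: A 3, B 3, C 7, D 5, E 6.
No district's allocation decreased.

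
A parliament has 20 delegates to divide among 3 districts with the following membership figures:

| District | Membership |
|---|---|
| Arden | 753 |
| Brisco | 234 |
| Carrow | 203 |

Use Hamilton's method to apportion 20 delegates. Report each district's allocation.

Total 1190; standard divisor 1190/20 ≈ 59.5.
Standard quotas: Arden 12.655, Brisco 3.933, Carrow 3.412.
Lower quotas: Arden 12, Brisco 3, Carrow 3 (sum 18, leaving 2 seats).
Remainders in descending order: Brisco 0.933, Arden 0.655, Carrow 0.412.
Largest remainders: Brisco, Arden receive the extra seats.

Arden=13; Brisco=4; Carrow=3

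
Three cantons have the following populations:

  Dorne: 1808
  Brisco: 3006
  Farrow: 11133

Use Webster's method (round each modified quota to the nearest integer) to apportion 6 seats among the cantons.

Standard divisor 15947/6 ≈ 2657.833; standard quotas: Dorne 0.680, Brisco 1.131, Farrow 4.189.
Rounding to the nearest integer gives Dorne 1, Brisco 1, Farrow 4 — total 6, matching the house size, so no adjustment is needed.

Dorne 1, Brisco 1, Farrow 4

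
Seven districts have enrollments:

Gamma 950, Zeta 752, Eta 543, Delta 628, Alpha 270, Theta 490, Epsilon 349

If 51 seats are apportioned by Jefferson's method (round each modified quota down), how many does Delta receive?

Standard divisor 3982/51 ≈ 78.078; standard quotas: Gamma 12.167, Zeta 9.631, Eta 6.955, Delta 8.043, Alpha 3.458, Theta 6.276, Epsilon 4.470.
Rounding down gives 12, 9, 6, 8, 3, 6, 4 = 48 seats, so the divisor must be adjusted.
With modified divisor 72: modified quotas Gamma 13.194, Zeta 10.444, Eta 7.542, Delta 8.722, Alpha 3.750, Theta 6.806, Epsilon 4.847.
Rounding down: Gamma 13, Zeta 10, Eta 7, Delta 8, Alpha 3, Theta 6, Epsilon 4 (total 51).
Delta receives 8.

8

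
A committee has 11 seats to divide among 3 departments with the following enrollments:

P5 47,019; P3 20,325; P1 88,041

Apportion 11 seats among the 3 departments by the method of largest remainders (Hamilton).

P5 3, P3 2, P1 6

The standard divisor is 155385/11 ≈ 14125.909.
Standard quotas: P5 3.3286, P3 1.4388, P1 6.2326.
Lower quotas: P5 3, P3 1, P1 6 (sum 10, leaving 1 seat).
Remainders in descending order: P3 0.4388, P5 0.3286, P1 0.2326.
Largest remainder: P3 receives the extra seat.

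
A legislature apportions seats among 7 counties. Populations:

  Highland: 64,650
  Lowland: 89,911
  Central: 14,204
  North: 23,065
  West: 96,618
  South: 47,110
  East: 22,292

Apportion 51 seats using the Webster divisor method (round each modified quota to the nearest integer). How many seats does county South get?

7

Standard divisor 357850/51 ≈ 7016.667; standard quotas: Highland 9.214, Lowland 12.814, Central 2.024, North 3.287, West 13.770, South 6.714, East 3.177.
Rounding to the nearest integer gives Highland 9, Lowland 13, Central 2, North 3, West 14, South 7, East 3 — total 51, matching the house size, so no adjustment is needed.
South receives 7.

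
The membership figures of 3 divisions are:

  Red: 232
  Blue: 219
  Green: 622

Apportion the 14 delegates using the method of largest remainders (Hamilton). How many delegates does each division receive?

Standard divisor: 1073 ÷ 14 ≈ 76.643.
Standard quotas: Red 3.027, Blue 2.857, Green 8.116.
Lower quotas: Red 3, Blue 2, Green 8 (sum 13, leaving 1 seat).
Remainders in descending order: Blue 0.857, Green 0.116, Red 0.027.
Largest remainder: Blue receives the extra seat.

Red=3, Blue=3, Green=8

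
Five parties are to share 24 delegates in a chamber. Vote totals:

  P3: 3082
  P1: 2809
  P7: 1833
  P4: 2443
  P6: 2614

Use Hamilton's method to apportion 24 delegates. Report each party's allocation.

P3 6, P1 5, P7 3, P4 5, P6 5

Total 12781; standard divisor 12781/24 ≈ 532.542.
Standard quotas: P3 5.787, P1 5.275, P7 3.442, P4 4.587, P6 4.909.
Lower quotas: P3 5, P1 5, P7 3, P4 4, P6 4 (sum 21, leaving 3 seats).
Remainders in descending order: P6 0.909, P3 0.787, P4 0.587, P7 0.442, P1 0.275.
The surplus seats go to P6, P3, P4.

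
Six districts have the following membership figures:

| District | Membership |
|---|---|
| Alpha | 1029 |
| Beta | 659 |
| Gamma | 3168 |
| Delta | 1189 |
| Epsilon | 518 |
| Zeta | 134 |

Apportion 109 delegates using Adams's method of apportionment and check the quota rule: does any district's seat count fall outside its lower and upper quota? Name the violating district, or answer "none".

Gamma

Standard quotas: Alpha 16.748, Beta 10.726, Gamma 51.562, Delta 19.352, Epsilon 8.431, Zeta 2.181.
Adams allocation: Alpha 17, Beta 11, Gamma 50, Delta 19, Epsilon 9, Zeta 3.
Gamma has quota 51.562 (lower 51, upper 52) but receives 50 — outside the quota interval.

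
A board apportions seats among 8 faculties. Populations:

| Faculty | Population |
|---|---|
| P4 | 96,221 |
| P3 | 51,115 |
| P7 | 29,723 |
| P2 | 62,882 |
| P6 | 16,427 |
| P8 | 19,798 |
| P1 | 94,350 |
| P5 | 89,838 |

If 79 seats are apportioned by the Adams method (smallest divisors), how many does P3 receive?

Standard divisor 460354/79 ≈ 5827.266; standard quotas: P4 16.512, P3 8.772, P7 5.101, P2 10.791, P6 2.819, P8 3.397, P1 16.191, P5 15.417.
Rounding up gives 17, 9, 6, 11, 3, 4, 17, 16 = 83 seats, so the divisor must be adjusted.
With modified divisor 6200: modified quotas P4 15.520, P3 8.244, P7 4.794, P2 10.142, P6 2.650, P8 3.193, P1 15.218, P5 14.490.
Rounding up: P4 16, P3 9, P7 5, P2 11, P6 3, P8 4, P1 16, P5 15 (total 79).
P3 receives 9.

9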